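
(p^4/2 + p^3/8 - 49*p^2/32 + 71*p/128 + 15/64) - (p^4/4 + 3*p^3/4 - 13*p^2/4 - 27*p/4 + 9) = p^4/4 - 5*p^3/8 + 55*p^2/32 + 935*p/128 - 561/64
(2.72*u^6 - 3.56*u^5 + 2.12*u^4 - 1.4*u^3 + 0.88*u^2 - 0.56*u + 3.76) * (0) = 0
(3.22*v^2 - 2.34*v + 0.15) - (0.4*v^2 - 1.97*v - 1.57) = 2.82*v^2 - 0.37*v + 1.72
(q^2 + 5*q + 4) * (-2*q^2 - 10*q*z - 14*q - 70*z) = -2*q^4 - 10*q^3*z - 24*q^3 - 120*q^2*z - 78*q^2 - 390*q*z - 56*q - 280*z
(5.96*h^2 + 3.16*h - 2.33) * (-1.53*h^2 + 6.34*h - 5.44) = -9.1188*h^4 + 32.9516*h^3 - 8.8231*h^2 - 31.9626*h + 12.6752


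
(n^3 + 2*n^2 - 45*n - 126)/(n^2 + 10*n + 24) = (n^2 - 4*n - 21)/(n + 4)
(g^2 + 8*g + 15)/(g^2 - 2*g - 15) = (g + 5)/(g - 5)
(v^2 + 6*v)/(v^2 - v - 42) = v/(v - 7)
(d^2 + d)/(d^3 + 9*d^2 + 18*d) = (d + 1)/(d^2 + 9*d + 18)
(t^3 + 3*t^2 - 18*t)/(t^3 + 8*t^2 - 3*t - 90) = t/(t + 5)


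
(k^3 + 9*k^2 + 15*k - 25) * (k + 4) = k^4 + 13*k^3 + 51*k^2 + 35*k - 100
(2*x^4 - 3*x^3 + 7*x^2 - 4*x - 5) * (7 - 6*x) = -12*x^5 + 32*x^4 - 63*x^3 + 73*x^2 + 2*x - 35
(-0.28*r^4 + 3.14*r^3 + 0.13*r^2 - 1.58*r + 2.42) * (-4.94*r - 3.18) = 1.3832*r^5 - 14.6212*r^4 - 10.6274*r^3 + 7.3918*r^2 - 6.9304*r - 7.6956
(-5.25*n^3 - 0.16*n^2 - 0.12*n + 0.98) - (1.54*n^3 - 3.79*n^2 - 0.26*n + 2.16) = -6.79*n^3 + 3.63*n^2 + 0.14*n - 1.18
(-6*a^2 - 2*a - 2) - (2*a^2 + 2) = -8*a^2 - 2*a - 4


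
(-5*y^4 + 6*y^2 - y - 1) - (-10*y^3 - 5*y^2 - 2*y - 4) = -5*y^4 + 10*y^3 + 11*y^2 + y + 3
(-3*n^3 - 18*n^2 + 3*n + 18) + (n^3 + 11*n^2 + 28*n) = -2*n^3 - 7*n^2 + 31*n + 18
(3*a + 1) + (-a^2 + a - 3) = -a^2 + 4*a - 2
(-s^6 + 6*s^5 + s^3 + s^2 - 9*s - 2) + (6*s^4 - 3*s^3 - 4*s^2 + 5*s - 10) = -s^6 + 6*s^5 + 6*s^4 - 2*s^3 - 3*s^2 - 4*s - 12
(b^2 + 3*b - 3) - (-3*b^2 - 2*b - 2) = 4*b^2 + 5*b - 1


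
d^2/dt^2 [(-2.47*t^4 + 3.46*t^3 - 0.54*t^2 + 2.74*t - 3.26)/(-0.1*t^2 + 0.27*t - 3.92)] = (0.0494*t^6 - 0.40014*t^5 + 6.889818*t^4 - 39.645436*t^3 + 476.358*t^2 - 313.090104*t + 8.715148)/(0.001*t^6 - 0.0081*t^5 + 0.13947*t^4 - 0.654723*t^3 + 5.467224*t^2 - 12.446784*t + 60.236288)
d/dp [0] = 0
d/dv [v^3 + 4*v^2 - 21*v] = 3*v^2 + 8*v - 21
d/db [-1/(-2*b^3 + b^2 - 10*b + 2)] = 2*(-3*b^2 + b - 5)/(2*b^3 - b^2 + 10*b - 2)^2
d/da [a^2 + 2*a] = 2*a + 2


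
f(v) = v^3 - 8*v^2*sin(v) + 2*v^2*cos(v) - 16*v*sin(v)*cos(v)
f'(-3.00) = 149.78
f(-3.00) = -27.95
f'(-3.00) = 149.78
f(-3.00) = -27.95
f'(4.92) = 236.42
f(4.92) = 334.44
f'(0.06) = -1.75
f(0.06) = -0.05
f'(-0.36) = 5.74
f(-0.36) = -1.34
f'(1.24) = -8.71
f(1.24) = -14.82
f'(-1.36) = -32.93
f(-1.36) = 8.28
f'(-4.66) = 32.99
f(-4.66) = -280.85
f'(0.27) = -8.31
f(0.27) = -1.11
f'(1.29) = -7.09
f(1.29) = -15.22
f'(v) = -2*v^2*sin(v) - 8*v^2*cos(v) + 3*v^2 + 16*v*sin(v)^2 - 16*v*sin(v) - 16*v*cos(v)^2 + 4*v*cos(v) - 16*sin(v)*cos(v)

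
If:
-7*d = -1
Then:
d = 1/7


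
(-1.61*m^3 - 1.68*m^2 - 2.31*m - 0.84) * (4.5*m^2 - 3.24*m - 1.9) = -7.245*m^5 - 2.3436*m^4 - 1.8928*m^3 + 6.8964*m^2 + 7.1106*m + 1.596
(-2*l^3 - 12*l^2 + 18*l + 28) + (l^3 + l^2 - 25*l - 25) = -l^3 - 11*l^2 - 7*l + 3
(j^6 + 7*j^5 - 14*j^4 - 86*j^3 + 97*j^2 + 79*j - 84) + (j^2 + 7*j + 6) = j^6 + 7*j^5 - 14*j^4 - 86*j^3 + 98*j^2 + 86*j - 78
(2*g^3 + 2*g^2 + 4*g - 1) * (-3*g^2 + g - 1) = -6*g^5 - 4*g^4 - 12*g^3 + 5*g^2 - 5*g + 1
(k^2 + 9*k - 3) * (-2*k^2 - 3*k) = -2*k^4 - 21*k^3 - 21*k^2 + 9*k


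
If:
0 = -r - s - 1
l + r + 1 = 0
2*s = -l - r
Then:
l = 1/2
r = -3/2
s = 1/2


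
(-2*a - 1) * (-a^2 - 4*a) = 2*a^3 + 9*a^2 + 4*a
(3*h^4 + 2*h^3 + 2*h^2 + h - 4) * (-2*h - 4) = -6*h^5 - 16*h^4 - 12*h^3 - 10*h^2 + 4*h + 16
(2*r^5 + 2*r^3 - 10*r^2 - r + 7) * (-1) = -2*r^5 - 2*r^3 + 10*r^2 + r - 7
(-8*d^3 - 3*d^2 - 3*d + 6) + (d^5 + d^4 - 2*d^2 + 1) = d^5 + d^4 - 8*d^3 - 5*d^2 - 3*d + 7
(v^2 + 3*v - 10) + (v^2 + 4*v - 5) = 2*v^2 + 7*v - 15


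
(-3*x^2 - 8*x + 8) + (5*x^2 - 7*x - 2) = 2*x^2 - 15*x + 6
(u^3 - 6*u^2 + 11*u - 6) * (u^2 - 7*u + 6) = u^5 - 13*u^4 + 59*u^3 - 119*u^2 + 108*u - 36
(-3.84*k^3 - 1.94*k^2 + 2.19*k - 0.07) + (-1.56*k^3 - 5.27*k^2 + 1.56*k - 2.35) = -5.4*k^3 - 7.21*k^2 + 3.75*k - 2.42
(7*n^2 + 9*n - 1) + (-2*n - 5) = 7*n^2 + 7*n - 6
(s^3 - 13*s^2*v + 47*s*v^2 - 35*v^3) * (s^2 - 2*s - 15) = s^5 - 13*s^4*v - 2*s^4 + 47*s^3*v^2 + 26*s^3*v - 15*s^3 - 35*s^2*v^3 - 94*s^2*v^2 + 195*s^2*v + 70*s*v^3 - 705*s*v^2 + 525*v^3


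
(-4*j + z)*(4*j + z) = -16*j^2 + z^2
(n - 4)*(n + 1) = n^2 - 3*n - 4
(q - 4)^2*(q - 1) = q^3 - 9*q^2 + 24*q - 16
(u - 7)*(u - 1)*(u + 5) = u^3 - 3*u^2 - 33*u + 35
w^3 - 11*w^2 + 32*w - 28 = (w - 7)*(w - 2)^2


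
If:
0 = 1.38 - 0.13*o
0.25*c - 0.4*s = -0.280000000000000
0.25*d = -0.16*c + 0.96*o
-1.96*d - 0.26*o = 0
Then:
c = 65.89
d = -1.41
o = 10.62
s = 41.88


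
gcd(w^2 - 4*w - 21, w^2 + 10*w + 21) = w + 3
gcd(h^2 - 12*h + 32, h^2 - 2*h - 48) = h - 8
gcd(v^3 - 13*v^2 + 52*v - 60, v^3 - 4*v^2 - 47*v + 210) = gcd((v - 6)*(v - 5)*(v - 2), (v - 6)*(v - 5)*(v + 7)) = v^2 - 11*v + 30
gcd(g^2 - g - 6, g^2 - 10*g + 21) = g - 3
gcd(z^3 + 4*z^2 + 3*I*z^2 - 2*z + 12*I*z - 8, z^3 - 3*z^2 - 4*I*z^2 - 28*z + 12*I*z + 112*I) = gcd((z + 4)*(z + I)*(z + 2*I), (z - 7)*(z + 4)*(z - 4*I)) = z + 4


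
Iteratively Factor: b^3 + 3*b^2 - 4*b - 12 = (b + 3)*(b^2 - 4) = (b + 2)*(b + 3)*(b - 2)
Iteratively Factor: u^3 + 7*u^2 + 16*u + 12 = (u + 2)*(u^2 + 5*u + 6) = (u + 2)*(u + 3)*(u + 2)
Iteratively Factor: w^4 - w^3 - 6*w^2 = (w)*(w^3 - w^2 - 6*w) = w^2*(w^2 - w - 6) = w^2*(w - 3)*(w + 2)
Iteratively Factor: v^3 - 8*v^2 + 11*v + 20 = (v - 5)*(v^2 - 3*v - 4) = (v - 5)*(v + 1)*(v - 4)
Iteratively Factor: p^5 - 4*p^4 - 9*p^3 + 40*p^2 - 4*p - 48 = (p - 4)*(p^4 - 9*p^2 + 4*p + 12) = (p - 4)*(p + 3)*(p^3 - 3*p^2 + 4) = (p - 4)*(p - 2)*(p + 3)*(p^2 - p - 2) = (p - 4)*(p - 2)^2*(p + 3)*(p + 1)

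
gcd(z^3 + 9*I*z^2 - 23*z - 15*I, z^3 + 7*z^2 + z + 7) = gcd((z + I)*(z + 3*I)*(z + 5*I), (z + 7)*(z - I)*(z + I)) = z + I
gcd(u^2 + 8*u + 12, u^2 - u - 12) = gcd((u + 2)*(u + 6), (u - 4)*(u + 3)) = 1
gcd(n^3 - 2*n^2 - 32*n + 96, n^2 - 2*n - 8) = n - 4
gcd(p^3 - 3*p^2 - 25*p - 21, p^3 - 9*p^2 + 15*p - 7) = p - 7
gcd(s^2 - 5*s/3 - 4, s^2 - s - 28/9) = s + 4/3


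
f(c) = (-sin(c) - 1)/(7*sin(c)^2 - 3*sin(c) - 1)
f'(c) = (-14*sin(c)*cos(c) + 3*cos(c))*(-sin(c) - 1)/(7*sin(c)^2 - 3*sin(c) - 1)^2 - cos(c)/(7*sin(c)^2 - 3*sin(c) - 1) = (7*sin(c)^2 + 14*sin(c) - 2)*cos(c)/(-7*sin(c)^2 + 3*sin(c) + 1)^2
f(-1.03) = -0.02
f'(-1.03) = -0.10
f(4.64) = -0.00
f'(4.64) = 0.01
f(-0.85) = -0.05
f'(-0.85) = -0.21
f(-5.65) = 4.91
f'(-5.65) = 66.97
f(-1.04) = -0.02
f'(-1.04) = -0.10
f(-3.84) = 47.13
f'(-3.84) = -6235.20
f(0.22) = 0.92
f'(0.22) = 0.78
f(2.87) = 0.97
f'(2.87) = -1.29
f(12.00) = -0.18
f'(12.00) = -0.92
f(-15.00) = -0.09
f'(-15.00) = 0.40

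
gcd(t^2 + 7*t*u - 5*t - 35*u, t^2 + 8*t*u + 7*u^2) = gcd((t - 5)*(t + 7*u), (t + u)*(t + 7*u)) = t + 7*u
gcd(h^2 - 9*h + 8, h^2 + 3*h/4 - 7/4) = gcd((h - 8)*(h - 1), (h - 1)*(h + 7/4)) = h - 1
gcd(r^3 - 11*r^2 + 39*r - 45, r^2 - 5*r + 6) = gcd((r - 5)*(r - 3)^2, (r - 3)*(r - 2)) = r - 3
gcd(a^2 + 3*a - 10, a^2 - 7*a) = 1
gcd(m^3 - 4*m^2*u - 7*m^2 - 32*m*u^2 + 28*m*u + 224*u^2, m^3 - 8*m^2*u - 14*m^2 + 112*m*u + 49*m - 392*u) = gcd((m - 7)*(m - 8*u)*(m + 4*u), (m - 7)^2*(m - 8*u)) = -m^2 + 8*m*u + 7*m - 56*u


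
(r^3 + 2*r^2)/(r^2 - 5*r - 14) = r^2/(r - 7)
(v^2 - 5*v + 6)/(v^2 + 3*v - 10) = (v - 3)/(v + 5)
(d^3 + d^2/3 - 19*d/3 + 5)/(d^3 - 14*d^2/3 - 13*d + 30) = (d - 1)/(d - 6)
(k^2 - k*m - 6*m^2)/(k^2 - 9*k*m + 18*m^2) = (k + 2*m)/(k - 6*m)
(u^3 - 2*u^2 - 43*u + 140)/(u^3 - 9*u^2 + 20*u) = (u + 7)/u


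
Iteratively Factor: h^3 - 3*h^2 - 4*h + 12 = (h - 2)*(h^2 - h - 6) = (h - 2)*(h + 2)*(h - 3)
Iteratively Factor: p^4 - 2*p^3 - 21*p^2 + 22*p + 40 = (p - 2)*(p^3 - 21*p - 20) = (p - 5)*(p - 2)*(p^2 + 5*p + 4) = (p - 5)*(p - 2)*(p + 1)*(p + 4)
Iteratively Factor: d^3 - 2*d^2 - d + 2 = (d + 1)*(d^2 - 3*d + 2) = (d - 2)*(d + 1)*(d - 1)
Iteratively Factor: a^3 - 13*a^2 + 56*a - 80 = (a - 4)*(a^2 - 9*a + 20) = (a - 4)^2*(a - 5)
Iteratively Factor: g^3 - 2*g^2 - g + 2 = (g + 1)*(g^2 - 3*g + 2) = (g - 1)*(g + 1)*(g - 2)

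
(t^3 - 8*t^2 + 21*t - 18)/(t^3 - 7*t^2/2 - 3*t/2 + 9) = 2*(t - 3)/(2*t + 3)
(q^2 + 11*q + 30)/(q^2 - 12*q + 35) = (q^2 + 11*q + 30)/(q^2 - 12*q + 35)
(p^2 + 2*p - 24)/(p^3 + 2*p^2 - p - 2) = (p^2 + 2*p - 24)/(p^3 + 2*p^2 - p - 2)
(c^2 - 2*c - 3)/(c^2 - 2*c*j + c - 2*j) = (c - 3)/(c - 2*j)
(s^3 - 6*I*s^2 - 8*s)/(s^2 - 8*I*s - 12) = s*(s - 4*I)/(s - 6*I)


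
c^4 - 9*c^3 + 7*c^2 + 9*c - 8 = (c - 8)*(c - 1)^2*(c + 1)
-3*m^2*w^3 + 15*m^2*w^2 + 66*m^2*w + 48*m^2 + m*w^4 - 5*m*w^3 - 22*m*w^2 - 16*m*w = (-3*m + w)*(w - 8)*(w + 2)*(m*w + m)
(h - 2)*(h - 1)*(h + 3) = h^3 - 7*h + 6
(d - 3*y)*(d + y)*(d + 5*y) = d^3 + 3*d^2*y - 13*d*y^2 - 15*y^3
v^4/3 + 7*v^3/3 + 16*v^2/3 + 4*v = v*(v/3 + 1)*(v + 2)^2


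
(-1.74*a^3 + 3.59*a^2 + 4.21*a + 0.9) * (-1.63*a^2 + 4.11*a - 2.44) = 2.8362*a^5 - 13.0031*a^4 + 12.1382*a^3 + 7.0765*a^2 - 6.5734*a - 2.196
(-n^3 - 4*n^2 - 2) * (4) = -4*n^3 - 16*n^2 - 8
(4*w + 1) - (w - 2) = 3*w + 3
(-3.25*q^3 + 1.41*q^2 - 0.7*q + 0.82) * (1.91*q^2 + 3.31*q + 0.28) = -6.2075*q^5 - 8.0644*q^4 + 2.4201*q^3 - 0.356*q^2 + 2.5182*q + 0.2296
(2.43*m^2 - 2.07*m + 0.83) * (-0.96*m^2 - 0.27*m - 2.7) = -2.3328*m^4 + 1.3311*m^3 - 6.7989*m^2 + 5.3649*m - 2.241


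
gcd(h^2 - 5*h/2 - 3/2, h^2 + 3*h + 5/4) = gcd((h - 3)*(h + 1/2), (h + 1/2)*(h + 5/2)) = h + 1/2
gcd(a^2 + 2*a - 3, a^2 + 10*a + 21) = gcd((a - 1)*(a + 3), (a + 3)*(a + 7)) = a + 3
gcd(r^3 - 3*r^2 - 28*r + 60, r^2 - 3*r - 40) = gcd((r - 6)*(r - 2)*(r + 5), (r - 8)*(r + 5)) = r + 5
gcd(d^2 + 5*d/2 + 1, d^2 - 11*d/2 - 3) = d + 1/2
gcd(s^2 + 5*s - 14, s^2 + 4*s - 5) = 1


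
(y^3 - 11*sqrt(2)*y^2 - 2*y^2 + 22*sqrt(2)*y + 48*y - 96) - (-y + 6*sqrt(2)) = y^3 - 11*sqrt(2)*y^2 - 2*y^2 + 22*sqrt(2)*y + 49*y - 96 - 6*sqrt(2)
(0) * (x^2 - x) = 0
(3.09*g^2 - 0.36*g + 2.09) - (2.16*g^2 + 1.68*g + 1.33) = 0.93*g^2 - 2.04*g + 0.76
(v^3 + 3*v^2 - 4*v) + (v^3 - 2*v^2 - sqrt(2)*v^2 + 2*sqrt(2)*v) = 2*v^3 - sqrt(2)*v^2 + v^2 - 4*v + 2*sqrt(2)*v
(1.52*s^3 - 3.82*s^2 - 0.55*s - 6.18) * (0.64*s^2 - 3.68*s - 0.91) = 0.9728*s^5 - 8.0384*s^4 + 12.3224*s^3 + 1.545*s^2 + 23.2429*s + 5.6238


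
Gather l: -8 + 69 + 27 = 88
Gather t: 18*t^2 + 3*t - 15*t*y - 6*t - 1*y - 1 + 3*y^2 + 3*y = 18*t^2 + t*(-15*y - 3) + 3*y^2 + 2*y - 1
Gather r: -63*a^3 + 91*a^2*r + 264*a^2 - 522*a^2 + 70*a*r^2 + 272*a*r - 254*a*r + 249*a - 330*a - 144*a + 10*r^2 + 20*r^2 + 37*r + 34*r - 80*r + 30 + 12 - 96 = -63*a^3 - 258*a^2 - 225*a + r^2*(70*a + 30) + r*(91*a^2 + 18*a - 9) - 54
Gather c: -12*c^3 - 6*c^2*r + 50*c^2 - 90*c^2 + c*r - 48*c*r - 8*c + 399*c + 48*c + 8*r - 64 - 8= -12*c^3 + c^2*(-6*r - 40) + c*(439 - 47*r) + 8*r - 72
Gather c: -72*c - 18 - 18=-72*c - 36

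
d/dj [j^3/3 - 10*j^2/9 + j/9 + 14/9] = j^2 - 20*j/9 + 1/9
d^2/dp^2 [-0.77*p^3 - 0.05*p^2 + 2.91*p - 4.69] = -4.62*p - 0.1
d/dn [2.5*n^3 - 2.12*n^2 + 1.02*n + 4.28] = 7.5*n^2 - 4.24*n + 1.02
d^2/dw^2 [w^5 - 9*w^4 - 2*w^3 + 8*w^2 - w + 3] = 20*w^3 - 108*w^2 - 12*w + 16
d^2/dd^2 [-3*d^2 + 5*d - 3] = -6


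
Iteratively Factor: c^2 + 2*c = (c)*(c + 2)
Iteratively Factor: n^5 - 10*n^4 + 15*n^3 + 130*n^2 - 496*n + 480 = (n - 3)*(n^4 - 7*n^3 - 6*n^2 + 112*n - 160) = (n - 3)*(n - 2)*(n^3 - 5*n^2 - 16*n + 80) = (n - 3)*(n - 2)*(n + 4)*(n^2 - 9*n + 20) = (n - 5)*(n - 3)*(n - 2)*(n + 4)*(n - 4)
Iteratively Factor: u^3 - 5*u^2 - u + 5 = (u + 1)*(u^2 - 6*u + 5) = (u - 1)*(u + 1)*(u - 5)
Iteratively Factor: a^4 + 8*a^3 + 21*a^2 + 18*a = (a)*(a^3 + 8*a^2 + 21*a + 18) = a*(a + 3)*(a^2 + 5*a + 6) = a*(a + 2)*(a + 3)*(a + 3)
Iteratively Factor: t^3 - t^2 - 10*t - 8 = (t + 2)*(t^2 - 3*t - 4) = (t - 4)*(t + 2)*(t + 1)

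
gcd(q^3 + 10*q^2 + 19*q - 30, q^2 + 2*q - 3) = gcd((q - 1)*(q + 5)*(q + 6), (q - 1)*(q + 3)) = q - 1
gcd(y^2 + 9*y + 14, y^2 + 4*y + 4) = y + 2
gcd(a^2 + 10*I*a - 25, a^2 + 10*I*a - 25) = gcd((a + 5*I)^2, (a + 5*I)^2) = a^2 + 10*I*a - 25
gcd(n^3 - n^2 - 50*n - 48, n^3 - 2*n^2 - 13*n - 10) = n + 1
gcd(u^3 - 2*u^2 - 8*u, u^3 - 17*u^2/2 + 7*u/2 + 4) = 1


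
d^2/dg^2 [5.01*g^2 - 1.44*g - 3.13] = 10.0200000000000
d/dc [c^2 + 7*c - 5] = 2*c + 7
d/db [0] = 0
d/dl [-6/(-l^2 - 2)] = -12*l/(l^2 + 2)^2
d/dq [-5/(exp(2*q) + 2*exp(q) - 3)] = 10*(exp(q) + 1)*exp(q)/(exp(2*q) + 2*exp(q) - 3)^2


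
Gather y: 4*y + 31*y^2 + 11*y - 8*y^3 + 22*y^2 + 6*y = -8*y^3 + 53*y^2 + 21*y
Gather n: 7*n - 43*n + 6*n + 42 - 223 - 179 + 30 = -30*n - 330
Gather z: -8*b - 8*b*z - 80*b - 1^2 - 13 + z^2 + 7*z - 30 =-88*b + z^2 + z*(7 - 8*b) - 44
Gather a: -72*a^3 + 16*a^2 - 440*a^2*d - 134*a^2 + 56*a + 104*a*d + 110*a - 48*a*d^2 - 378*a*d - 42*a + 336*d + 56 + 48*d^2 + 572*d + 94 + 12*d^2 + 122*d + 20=-72*a^3 + a^2*(-440*d - 118) + a*(-48*d^2 - 274*d + 124) + 60*d^2 + 1030*d + 170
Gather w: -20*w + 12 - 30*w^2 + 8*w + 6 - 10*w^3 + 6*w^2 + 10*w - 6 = -10*w^3 - 24*w^2 - 2*w + 12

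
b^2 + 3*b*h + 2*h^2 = (b + h)*(b + 2*h)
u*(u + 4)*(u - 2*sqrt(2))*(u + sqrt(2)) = u^4 - sqrt(2)*u^3 + 4*u^3 - 4*sqrt(2)*u^2 - 4*u^2 - 16*u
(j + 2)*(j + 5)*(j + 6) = j^3 + 13*j^2 + 52*j + 60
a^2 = a^2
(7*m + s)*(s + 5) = 7*m*s + 35*m + s^2 + 5*s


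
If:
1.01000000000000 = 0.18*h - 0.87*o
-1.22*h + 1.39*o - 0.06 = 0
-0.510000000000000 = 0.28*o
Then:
No Solution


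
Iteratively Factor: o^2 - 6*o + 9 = (o - 3)*(o - 3)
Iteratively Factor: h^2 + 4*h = (h)*(h + 4)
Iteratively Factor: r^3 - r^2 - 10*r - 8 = (r + 1)*(r^2 - 2*r - 8) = (r - 4)*(r + 1)*(r + 2)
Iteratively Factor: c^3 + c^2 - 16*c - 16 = (c + 4)*(c^2 - 3*c - 4) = (c - 4)*(c + 4)*(c + 1)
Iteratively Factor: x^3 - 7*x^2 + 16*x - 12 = (x - 2)*(x^2 - 5*x + 6) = (x - 3)*(x - 2)*(x - 2)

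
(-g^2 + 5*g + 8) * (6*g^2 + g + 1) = -6*g^4 + 29*g^3 + 52*g^2 + 13*g + 8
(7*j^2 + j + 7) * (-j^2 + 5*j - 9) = -7*j^4 + 34*j^3 - 65*j^2 + 26*j - 63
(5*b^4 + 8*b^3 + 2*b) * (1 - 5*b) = -25*b^5 - 35*b^4 + 8*b^3 - 10*b^2 + 2*b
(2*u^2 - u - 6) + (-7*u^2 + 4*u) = -5*u^2 + 3*u - 6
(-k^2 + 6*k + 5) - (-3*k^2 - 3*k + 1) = 2*k^2 + 9*k + 4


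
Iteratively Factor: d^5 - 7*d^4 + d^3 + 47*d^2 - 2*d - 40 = (d - 4)*(d^4 - 3*d^3 - 11*d^2 + 3*d + 10) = (d - 4)*(d + 2)*(d^3 - 5*d^2 - d + 5) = (d - 4)*(d + 1)*(d + 2)*(d^2 - 6*d + 5) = (d - 4)*(d - 1)*(d + 1)*(d + 2)*(d - 5)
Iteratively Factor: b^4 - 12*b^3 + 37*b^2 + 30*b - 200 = (b - 5)*(b^3 - 7*b^2 + 2*b + 40) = (b - 5)*(b - 4)*(b^2 - 3*b - 10) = (b - 5)*(b - 4)*(b + 2)*(b - 5)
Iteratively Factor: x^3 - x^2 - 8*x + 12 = (x + 3)*(x^2 - 4*x + 4) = (x - 2)*(x + 3)*(x - 2)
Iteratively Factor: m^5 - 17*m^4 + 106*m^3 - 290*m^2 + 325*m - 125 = (m - 5)*(m^4 - 12*m^3 + 46*m^2 - 60*m + 25) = (m - 5)^2*(m^3 - 7*m^2 + 11*m - 5) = (m - 5)^3*(m^2 - 2*m + 1) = (m - 5)^3*(m - 1)*(m - 1)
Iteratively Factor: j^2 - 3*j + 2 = (j - 1)*(j - 2)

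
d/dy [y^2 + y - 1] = 2*y + 1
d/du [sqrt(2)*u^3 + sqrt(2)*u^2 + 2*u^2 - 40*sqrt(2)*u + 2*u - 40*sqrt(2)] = 3*sqrt(2)*u^2 + 2*sqrt(2)*u + 4*u - 40*sqrt(2) + 2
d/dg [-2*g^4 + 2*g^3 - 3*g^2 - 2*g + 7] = -8*g^3 + 6*g^2 - 6*g - 2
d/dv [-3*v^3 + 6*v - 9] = 6 - 9*v^2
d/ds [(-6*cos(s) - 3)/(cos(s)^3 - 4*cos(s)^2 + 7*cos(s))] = 3*(-4*cos(s)^3 + 5*cos(s)^2 + 8*cos(s) - 7)*sin(s)/((sin(s)^2 + 4*cos(s) - 8)^2*cos(s)^2)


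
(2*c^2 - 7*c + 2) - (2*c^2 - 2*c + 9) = -5*c - 7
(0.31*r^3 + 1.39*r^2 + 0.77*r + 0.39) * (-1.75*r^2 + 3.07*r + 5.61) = -0.5425*r^5 - 1.4808*r^4 + 4.6589*r^3 + 9.4793*r^2 + 5.517*r + 2.1879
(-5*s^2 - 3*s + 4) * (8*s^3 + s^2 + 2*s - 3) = -40*s^5 - 29*s^4 + 19*s^3 + 13*s^2 + 17*s - 12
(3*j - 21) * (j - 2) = 3*j^2 - 27*j + 42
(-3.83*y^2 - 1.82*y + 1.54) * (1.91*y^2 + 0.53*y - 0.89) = -7.3153*y^4 - 5.5061*y^3 + 5.3855*y^2 + 2.436*y - 1.3706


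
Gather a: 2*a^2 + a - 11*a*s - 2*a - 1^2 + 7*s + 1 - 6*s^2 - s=2*a^2 + a*(-11*s - 1) - 6*s^2 + 6*s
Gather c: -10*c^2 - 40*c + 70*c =-10*c^2 + 30*c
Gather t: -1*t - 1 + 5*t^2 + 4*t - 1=5*t^2 + 3*t - 2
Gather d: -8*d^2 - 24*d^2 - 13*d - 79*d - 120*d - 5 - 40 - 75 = -32*d^2 - 212*d - 120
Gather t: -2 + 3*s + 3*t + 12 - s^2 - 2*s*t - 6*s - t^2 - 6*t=-s^2 - 3*s - t^2 + t*(-2*s - 3) + 10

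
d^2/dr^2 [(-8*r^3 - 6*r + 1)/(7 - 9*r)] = 6*(216*r^3 - 504*r^2 + 392*r + 99)/(729*r^3 - 1701*r^2 + 1323*r - 343)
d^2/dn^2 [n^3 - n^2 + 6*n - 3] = 6*n - 2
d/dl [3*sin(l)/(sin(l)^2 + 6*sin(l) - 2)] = 3*(cos(l)^2 - 3)*cos(l)/(sin(l)^2 + 6*sin(l) - 2)^2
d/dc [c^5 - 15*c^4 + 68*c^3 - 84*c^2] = c*(5*c^3 - 60*c^2 + 204*c - 168)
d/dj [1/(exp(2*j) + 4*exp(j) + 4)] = 2*(-exp(j) - 2)*exp(j)/(exp(2*j) + 4*exp(j) + 4)^2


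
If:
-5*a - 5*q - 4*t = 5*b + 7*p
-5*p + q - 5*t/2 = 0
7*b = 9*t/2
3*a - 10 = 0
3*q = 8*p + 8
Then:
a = 10/3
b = 559/238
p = -1979/714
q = -5060/1071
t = 559/153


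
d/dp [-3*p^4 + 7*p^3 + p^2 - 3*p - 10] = -12*p^3 + 21*p^2 + 2*p - 3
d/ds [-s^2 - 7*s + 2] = -2*s - 7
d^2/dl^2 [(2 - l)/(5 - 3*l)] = -6/(3*l - 5)^3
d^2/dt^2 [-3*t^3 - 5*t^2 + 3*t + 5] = -18*t - 10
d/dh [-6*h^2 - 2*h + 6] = -12*h - 2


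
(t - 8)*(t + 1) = t^2 - 7*t - 8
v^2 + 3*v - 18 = (v - 3)*(v + 6)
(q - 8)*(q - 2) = q^2 - 10*q + 16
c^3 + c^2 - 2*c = c*(c - 1)*(c + 2)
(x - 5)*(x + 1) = x^2 - 4*x - 5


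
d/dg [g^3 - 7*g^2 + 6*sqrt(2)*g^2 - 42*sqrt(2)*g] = 3*g^2 - 14*g + 12*sqrt(2)*g - 42*sqrt(2)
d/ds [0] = 0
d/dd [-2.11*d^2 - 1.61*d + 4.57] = -4.22*d - 1.61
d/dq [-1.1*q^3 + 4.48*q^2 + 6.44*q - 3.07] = -3.3*q^2 + 8.96*q + 6.44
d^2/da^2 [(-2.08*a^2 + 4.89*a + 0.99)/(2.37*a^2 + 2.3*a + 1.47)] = (1.4210854715202e-14*a^4 + 77.609442*a^3 + 76.843458*a^2 - 69.838686*a - 38.479446)/(13.312053*a^6 + 38.75661*a^5 + 62.382429*a^4 + 60.24482*a^3 + 38.692899*a^2 + 14.91021*a + 3.176523)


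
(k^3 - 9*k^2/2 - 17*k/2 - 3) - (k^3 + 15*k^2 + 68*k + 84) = -39*k^2/2 - 153*k/2 - 87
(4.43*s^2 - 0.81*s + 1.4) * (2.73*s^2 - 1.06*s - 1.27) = 12.0939*s^4 - 6.9071*s^3 - 0.9455*s^2 - 0.4553*s - 1.778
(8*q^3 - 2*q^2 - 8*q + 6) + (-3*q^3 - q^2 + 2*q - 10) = 5*q^3 - 3*q^2 - 6*q - 4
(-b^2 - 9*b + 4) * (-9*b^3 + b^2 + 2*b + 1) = 9*b^5 + 80*b^4 - 47*b^3 - 15*b^2 - b + 4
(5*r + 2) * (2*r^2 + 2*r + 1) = 10*r^3 + 14*r^2 + 9*r + 2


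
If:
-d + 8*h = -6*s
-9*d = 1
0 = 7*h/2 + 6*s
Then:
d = -1/9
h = -2/81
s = 7/486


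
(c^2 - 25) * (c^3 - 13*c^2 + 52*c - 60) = c^5 - 13*c^4 + 27*c^3 + 265*c^2 - 1300*c + 1500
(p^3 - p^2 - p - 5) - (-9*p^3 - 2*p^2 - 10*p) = 10*p^3 + p^2 + 9*p - 5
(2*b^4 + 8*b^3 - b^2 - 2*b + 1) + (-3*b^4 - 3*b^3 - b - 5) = -b^4 + 5*b^3 - b^2 - 3*b - 4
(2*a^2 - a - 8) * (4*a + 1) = 8*a^3 - 2*a^2 - 33*a - 8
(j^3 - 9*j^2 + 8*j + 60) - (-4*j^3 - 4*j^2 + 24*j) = 5*j^3 - 5*j^2 - 16*j + 60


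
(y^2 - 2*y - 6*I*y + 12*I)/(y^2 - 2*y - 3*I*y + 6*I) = (y - 6*I)/(y - 3*I)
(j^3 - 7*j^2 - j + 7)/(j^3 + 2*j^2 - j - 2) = (j - 7)/(j + 2)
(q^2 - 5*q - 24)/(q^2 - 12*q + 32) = (q + 3)/(q - 4)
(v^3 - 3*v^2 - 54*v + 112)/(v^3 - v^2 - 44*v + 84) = (v - 8)/(v - 6)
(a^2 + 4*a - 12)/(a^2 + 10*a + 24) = (a - 2)/(a + 4)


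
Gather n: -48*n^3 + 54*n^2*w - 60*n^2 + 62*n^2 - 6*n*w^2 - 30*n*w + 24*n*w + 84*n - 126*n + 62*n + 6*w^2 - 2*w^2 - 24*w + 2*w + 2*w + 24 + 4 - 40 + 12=-48*n^3 + n^2*(54*w + 2) + n*(-6*w^2 - 6*w + 20) + 4*w^2 - 20*w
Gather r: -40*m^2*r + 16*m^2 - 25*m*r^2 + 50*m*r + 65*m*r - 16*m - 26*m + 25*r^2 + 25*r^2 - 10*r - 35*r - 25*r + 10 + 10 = 16*m^2 - 42*m + r^2*(50 - 25*m) + r*(-40*m^2 + 115*m - 70) + 20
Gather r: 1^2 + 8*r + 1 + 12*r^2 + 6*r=12*r^2 + 14*r + 2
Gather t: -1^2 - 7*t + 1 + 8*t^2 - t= 8*t^2 - 8*t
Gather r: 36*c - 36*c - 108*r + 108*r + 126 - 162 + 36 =0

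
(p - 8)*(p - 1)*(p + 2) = p^3 - 7*p^2 - 10*p + 16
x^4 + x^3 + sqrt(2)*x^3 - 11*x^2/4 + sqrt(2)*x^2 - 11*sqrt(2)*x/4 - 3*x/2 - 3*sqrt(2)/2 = (x - 3/2)*(x + 1/2)*(x + 2)*(x + sqrt(2))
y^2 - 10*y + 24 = (y - 6)*(y - 4)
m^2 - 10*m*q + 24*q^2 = (m - 6*q)*(m - 4*q)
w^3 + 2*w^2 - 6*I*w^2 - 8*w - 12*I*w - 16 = (w + 2)*(w - 4*I)*(w - 2*I)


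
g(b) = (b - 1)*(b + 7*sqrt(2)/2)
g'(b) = 2*b - 1 + 7*sqrt(2)/2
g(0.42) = -3.11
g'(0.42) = 4.79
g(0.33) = -3.54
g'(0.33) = 4.61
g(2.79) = 13.85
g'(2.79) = 9.53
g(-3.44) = -6.70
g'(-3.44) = -2.93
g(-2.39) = -8.68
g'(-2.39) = -0.83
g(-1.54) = -8.66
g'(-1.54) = 0.87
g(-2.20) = -8.80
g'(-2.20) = -0.45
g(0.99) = -0.06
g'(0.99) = 5.93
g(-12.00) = 91.65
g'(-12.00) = -20.05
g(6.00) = 54.75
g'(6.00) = 15.95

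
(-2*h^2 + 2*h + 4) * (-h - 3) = 2*h^3 + 4*h^2 - 10*h - 12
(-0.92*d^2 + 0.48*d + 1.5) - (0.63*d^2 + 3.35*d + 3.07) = -1.55*d^2 - 2.87*d - 1.57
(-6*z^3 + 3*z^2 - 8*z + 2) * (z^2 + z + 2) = -6*z^5 - 3*z^4 - 17*z^3 - 14*z + 4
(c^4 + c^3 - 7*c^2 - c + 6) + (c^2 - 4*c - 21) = c^4 + c^3 - 6*c^2 - 5*c - 15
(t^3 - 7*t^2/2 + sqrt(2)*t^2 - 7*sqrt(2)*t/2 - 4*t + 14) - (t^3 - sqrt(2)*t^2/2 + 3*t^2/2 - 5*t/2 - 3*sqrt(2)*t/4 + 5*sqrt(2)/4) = -5*t^2 + 3*sqrt(2)*t^2/2 - 11*sqrt(2)*t/4 - 3*t/2 - 5*sqrt(2)/4 + 14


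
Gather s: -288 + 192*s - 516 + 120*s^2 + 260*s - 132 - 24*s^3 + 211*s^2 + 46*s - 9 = -24*s^3 + 331*s^2 + 498*s - 945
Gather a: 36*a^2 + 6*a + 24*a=36*a^2 + 30*a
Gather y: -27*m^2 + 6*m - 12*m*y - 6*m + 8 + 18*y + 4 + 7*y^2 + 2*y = -27*m^2 + 7*y^2 + y*(20 - 12*m) + 12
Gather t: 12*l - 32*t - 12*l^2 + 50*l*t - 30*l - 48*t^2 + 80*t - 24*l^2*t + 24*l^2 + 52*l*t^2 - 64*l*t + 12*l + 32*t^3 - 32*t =12*l^2 - 6*l + 32*t^3 + t^2*(52*l - 48) + t*(-24*l^2 - 14*l + 16)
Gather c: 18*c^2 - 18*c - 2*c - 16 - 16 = 18*c^2 - 20*c - 32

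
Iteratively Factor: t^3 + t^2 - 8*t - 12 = (t + 2)*(t^2 - t - 6) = (t - 3)*(t + 2)*(t + 2)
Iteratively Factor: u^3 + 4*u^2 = (u + 4)*(u^2) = u*(u + 4)*(u)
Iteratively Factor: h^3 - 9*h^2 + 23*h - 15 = (h - 5)*(h^2 - 4*h + 3) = (h - 5)*(h - 3)*(h - 1)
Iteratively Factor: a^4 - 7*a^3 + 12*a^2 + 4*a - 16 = (a + 1)*(a^3 - 8*a^2 + 20*a - 16) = (a - 2)*(a + 1)*(a^2 - 6*a + 8) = (a - 4)*(a - 2)*(a + 1)*(a - 2)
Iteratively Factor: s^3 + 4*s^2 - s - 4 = (s - 1)*(s^2 + 5*s + 4) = (s - 1)*(s + 1)*(s + 4)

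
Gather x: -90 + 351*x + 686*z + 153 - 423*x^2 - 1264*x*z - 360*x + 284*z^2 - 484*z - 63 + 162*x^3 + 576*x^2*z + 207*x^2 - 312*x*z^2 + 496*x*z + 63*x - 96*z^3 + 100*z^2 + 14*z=162*x^3 + x^2*(576*z - 216) + x*(-312*z^2 - 768*z + 54) - 96*z^3 + 384*z^2 + 216*z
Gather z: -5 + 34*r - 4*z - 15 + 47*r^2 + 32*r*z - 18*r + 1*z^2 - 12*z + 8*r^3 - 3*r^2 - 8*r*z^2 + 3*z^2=8*r^3 + 44*r^2 + 16*r + z^2*(4 - 8*r) + z*(32*r - 16) - 20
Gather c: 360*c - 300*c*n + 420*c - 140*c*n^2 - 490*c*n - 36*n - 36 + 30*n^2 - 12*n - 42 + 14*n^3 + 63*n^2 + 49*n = c*(-140*n^2 - 790*n + 780) + 14*n^3 + 93*n^2 + n - 78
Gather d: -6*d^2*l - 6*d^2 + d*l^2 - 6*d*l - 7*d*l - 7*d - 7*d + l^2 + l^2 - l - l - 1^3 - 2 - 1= d^2*(-6*l - 6) + d*(l^2 - 13*l - 14) + 2*l^2 - 2*l - 4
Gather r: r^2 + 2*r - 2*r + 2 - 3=r^2 - 1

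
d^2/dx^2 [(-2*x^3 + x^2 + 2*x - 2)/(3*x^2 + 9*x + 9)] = 2*(-13*x^3 - 69*x^2 - 90*x - 21)/(3*(x^6 + 9*x^5 + 36*x^4 + 81*x^3 + 108*x^2 + 81*x + 27))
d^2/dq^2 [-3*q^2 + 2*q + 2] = -6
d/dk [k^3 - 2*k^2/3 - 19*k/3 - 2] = 3*k^2 - 4*k/3 - 19/3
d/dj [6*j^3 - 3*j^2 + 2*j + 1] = 18*j^2 - 6*j + 2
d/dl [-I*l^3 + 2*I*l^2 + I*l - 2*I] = I*(-3*l^2 + 4*l + 1)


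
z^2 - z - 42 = (z - 7)*(z + 6)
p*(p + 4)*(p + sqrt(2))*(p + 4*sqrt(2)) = p^4 + 4*p^3 + 5*sqrt(2)*p^3 + 8*p^2 + 20*sqrt(2)*p^2 + 32*p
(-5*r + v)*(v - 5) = -5*r*v + 25*r + v^2 - 5*v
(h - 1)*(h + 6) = h^2 + 5*h - 6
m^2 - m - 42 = (m - 7)*(m + 6)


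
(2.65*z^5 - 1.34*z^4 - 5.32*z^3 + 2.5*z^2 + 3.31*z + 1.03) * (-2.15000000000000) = -5.6975*z^5 + 2.881*z^4 + 11.438*z^3 - 5.375*z^2 - 7.1165*z - 2.2145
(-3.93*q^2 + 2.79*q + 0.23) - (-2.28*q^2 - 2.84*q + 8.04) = -1.65*q^2 + 5.63*q - 7.81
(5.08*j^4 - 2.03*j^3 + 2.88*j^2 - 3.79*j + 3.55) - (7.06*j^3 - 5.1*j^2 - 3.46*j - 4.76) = 5.08*j^4 - 9.09*j^3 + 7.98*j^2 - 0.33*j + 8.31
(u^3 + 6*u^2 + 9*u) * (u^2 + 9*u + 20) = u^5 + 15*u^4 + 83*u^3 + 201*u^2 + 180*u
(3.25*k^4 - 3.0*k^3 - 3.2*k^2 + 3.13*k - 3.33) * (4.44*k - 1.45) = 14.43*k^5 - 18.0325*k^4 - 9.858*k^3 + 18.5372*k^2 - 19.3237*k + 4.8285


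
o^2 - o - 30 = (o - 6)*(o + 5)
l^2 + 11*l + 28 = (l + 4)*(l + 7)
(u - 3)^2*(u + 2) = u^3 - 4*u^2 - 3*u + 18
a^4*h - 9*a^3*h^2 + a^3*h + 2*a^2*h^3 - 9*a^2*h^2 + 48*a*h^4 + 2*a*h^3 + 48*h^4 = (a - 8*h)*(a - 3*h)*(a + 2*h)*(a*h + h)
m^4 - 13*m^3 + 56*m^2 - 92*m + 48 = (m - 6)*(m - 4)*(m - 2)*(m - 1)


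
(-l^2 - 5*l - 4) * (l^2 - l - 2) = -l^4 - 4*l^3 + 3*l^2 + 14*l + 8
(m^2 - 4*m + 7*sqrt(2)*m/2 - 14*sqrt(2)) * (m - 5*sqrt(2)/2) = m^3 - 4*m^2 + sqrt(2)*m^2 - 35*m/2 - 4*sqrt(2)*m + 70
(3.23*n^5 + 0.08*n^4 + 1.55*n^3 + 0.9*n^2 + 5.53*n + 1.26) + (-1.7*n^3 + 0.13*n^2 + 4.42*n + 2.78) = 3.23*n^5 + 0.08*n^4 - 0.15*n^3 + 1.03*n^2 + 9.95*n + 4.04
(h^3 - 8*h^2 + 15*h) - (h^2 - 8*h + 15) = h^3 - 9*h^2 + 23*h - 15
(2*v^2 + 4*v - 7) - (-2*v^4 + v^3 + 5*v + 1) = 2*v^4 - v^3 + 2*v^2 - v - 8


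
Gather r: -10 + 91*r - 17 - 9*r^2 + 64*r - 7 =-9*r^2 + 155*r - 34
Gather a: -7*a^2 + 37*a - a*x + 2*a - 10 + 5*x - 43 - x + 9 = -7*a^2 + a*(39 - x) + 4*x - 44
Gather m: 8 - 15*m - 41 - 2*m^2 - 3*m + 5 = -2*m^2 - 18*m - 28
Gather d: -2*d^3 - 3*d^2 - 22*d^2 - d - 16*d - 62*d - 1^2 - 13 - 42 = -2*d^3 - 25*d^2 - 79*d - 56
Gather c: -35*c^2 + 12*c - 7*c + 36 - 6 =-35*c^2 + 5*c + 30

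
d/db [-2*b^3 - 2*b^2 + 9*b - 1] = -6*b^2 - 4*b + 9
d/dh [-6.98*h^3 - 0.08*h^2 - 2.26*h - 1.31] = -20.94*h^2 - 0.16*h - 2.26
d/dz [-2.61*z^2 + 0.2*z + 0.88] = 0.2 - 5.22*z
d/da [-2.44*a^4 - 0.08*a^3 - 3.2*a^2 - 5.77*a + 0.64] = -9.76*a^3 - 0.24*a^2 - 6.4*a - 5.77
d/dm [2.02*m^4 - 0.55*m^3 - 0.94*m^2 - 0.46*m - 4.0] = 8.08*m^3 - 1.65*m^2 - 1.88*m - 0.46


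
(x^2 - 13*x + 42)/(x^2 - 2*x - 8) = (-x^2 + 13*x - 42)/(-x^2 + 2*x + 8)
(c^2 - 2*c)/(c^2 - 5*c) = (c - 2)/(c - 5)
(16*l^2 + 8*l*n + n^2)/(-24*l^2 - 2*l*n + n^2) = (-4*l - n)/(6*l - n)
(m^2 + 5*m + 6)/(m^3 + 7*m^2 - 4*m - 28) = (m + 3)/(m^2 + 5*m - 14)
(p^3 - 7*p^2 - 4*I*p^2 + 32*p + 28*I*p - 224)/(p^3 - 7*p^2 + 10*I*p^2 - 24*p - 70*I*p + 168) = (p - 8*I)/(p + 6*I)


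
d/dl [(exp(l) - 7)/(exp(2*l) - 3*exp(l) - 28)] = -exp(l)/(exp(2*l) + 8*exp(l) + 16)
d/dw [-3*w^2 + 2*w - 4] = 2 - 6*w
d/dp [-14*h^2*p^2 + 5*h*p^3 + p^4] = p*(-28*h^2 + 15*h*p + 4*p^2)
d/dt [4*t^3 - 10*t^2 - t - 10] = 12*t^2 - 20*t - 1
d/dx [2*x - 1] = 2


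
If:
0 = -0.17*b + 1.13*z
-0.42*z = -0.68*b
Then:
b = 0.00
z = 0.00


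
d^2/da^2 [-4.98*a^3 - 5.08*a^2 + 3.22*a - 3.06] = -29.88*a - 10.16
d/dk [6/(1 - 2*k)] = 12/(2*k - 1)^2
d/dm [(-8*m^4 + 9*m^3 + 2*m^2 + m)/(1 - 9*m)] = (216*m^4 - 194*m^3 + 9*m^2 + 4*m + 1)/(81*m^2 - 18*m + 1)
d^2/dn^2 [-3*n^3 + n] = -18*n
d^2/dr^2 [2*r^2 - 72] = 4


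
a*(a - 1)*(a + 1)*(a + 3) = a^4 + 3*a^3 - a^2 - 3*a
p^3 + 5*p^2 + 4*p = p*(p + 1)*(p + 4)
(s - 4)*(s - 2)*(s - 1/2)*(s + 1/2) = s^4 - 6*s^3 + 31*s^2/4 + 3*s/2 - 2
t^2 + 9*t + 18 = (t + 3)*(t + 6)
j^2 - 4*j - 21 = (j - 7)*(j + 3)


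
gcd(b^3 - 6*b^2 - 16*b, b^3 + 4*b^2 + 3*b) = b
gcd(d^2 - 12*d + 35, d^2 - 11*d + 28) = d - 7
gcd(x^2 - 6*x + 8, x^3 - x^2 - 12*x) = x - 4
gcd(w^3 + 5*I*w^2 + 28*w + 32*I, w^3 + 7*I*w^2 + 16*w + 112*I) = w - 4*I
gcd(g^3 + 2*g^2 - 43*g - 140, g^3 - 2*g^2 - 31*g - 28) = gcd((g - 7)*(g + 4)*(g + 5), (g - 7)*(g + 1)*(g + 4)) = g^2 - 3*g - 28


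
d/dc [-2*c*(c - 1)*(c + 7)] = -6*c^2 - 24*c + 14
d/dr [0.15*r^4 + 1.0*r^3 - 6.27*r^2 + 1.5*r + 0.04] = 0.6*r^3 + 3.0*r^2 - 12.54*r + 1.5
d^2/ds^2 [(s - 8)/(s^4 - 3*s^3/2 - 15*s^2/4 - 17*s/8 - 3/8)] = 16*(24*s^3 - 416*s^2 + 1498*s - 1643)/(32*s^8 - 208*s^7 + 224*s^6 + 616*s^5 - 350*s^4 - 1169*s^3 - 819*s^2 - 243*s - 27)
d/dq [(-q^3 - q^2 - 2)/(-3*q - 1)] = 2*(3*q^3 + 3*q^2 + q - 3)/(9*q^2 + 6*q + 1)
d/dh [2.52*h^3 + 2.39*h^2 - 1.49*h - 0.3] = 7.56*h^2 + 4.78*h - 1.49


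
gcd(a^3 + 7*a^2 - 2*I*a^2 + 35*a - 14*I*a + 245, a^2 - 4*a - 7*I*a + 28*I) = a - 7*I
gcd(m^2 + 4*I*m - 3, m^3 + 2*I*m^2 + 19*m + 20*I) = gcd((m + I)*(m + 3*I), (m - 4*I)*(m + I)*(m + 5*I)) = m + I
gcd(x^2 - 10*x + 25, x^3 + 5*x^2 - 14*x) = 1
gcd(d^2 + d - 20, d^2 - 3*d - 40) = d + 5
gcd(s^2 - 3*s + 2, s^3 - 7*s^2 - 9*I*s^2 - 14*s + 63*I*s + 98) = 1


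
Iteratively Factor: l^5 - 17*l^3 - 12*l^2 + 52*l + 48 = (l - 4)*(l^4 + 4*l^3 - l^2 - 16*l - 12) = (l - 4)*(l + 2)*(l^3 + 2*l^2 - 5*l - 6) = (l - 4)*(l + 1)*(l + 2)*(l^2 + l - 6) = (l - 4)*(l - 2)*(l + 1)*(l + 2)*(l + 3)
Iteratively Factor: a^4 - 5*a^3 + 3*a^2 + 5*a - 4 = (a + 1)*(a^3 - 6*a^2 + 9*a - 4) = (a - 1)*(a + 1)*(a^2 - 5*a + 4) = (a - 4)*(a - 1)*(a + 1)*(a - 1)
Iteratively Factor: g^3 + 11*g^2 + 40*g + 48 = (g + 4)*(g^2 + 7*g + 12) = (g + 4)^2*(g + 3)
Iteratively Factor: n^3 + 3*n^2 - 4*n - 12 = (n - 2)*(n^2 + 5*n + 6) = (n - 2)*(n + 2)*(n + 3)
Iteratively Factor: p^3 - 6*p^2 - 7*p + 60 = (p - 5)*(p^2 - p - 12) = (p - 5)*(p + 3)*(p - 4)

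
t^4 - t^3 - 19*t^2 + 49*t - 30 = (t - 3)*(t - 2)*(t - 1)*(t + 5)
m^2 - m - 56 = (m - 8)*(m + 7)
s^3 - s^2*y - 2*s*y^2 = s*(s - 2*y)*(s + y)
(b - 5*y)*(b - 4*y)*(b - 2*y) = b^3 - 11*b^2*y + 38*b*y^2 - 40*y^3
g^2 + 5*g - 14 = (g - 2)*(g + 7)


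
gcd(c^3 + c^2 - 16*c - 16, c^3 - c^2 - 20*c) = c + 4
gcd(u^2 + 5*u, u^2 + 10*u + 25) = u + 5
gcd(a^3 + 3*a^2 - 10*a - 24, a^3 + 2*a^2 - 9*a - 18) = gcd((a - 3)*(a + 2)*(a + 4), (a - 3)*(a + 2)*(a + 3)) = a^2 - a - 6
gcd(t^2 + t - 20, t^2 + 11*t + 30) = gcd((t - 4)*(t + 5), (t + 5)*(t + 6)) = t + 5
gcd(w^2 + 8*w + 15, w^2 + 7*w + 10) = w + 5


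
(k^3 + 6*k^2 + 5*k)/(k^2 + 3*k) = (k^2 + 6*k + 5)/(k + 3)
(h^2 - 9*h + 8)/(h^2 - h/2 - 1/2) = 2*(h - 8)/(2*h + 1)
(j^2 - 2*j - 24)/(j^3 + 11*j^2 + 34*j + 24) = (j - 6)/(j^2 + 7*j + 6)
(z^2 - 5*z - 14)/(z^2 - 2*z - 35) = (z + 2)/(z + 5)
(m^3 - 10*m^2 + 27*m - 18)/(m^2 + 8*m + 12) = (m^3 - 10*m^2 + 27*m - 18)/(m^2 + 8*m + 12)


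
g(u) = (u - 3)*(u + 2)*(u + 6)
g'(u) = (u - 3)*(u + 2) + (u - 3)*(u + 6) + (u + 2)*(u + 6)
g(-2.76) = 14.18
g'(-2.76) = -16.75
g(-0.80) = -23.71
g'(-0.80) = -18.08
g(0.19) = -38.09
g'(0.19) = -9.99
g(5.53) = 219.66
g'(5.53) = 135.04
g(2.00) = -32.00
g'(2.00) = 20.00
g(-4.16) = 28.46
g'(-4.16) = -1.68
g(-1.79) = -4.23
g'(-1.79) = -20.29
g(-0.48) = -29.20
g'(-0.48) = -16.11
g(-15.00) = -2106.00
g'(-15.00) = 513.00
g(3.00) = 0.00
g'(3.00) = 45.00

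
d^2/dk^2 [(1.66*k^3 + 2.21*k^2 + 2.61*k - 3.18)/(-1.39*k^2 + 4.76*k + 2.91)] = (-7.105427357601e-15*k^4 - 127.98235*k^3 - 154.732842*k^2 - 273.926322*k + 204.70425)/(2.685619*k^6 - 27.590388*k^5 + 77.614959*k^4 + 7.672168*k^3 - 162.488871*k^2 - 120.924468*k - 24.642171)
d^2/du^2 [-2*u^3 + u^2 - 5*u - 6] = 2 - 12*u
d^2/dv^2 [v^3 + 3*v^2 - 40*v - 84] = 6*v + 6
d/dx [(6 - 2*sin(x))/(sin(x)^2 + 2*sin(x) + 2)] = 2*(sin(x)^2 - 6*sin(x) - 8)*cos(x)/(sin(x)^2 + 2*sin(x) + 2)^2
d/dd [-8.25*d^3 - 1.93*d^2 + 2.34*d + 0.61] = -24.75*d^2 - 3.86*d + 2.34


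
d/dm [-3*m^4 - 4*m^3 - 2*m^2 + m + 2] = -12*m^3 - 12*m^2 - 4*m + 1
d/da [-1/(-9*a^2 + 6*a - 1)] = 6*(1 - 3*a)/(9*a^2 - 6*a + 1)^2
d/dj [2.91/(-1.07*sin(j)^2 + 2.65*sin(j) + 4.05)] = (6.2274*sin(j) - 7.7115)*cos(j)/(-1.07*sin(j)^2 + 2.65*sin(j) + 4.05)^2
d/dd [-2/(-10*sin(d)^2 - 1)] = -20*sin(2*d)/(5*cos(2*d) - 6)^2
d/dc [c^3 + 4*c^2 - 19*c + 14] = 3*c^2 + 8*c - 19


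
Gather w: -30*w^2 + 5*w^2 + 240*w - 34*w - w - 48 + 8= -25*w^2 + 205*w - 40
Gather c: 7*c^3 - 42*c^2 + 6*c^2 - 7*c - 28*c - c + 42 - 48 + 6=7*c^3 - 36*c^2 - 36*c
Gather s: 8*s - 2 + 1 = 8*s - 1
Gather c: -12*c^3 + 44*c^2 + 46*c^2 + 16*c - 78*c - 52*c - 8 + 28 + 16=-12*c^3 + 90*c^2 - 114*c + 36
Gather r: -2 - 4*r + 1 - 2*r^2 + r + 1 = -2*r^2 - 3*r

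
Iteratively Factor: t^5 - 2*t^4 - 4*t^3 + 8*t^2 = (t + 2)*(t^4 - 4*t^3 + 4*t^2) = t*(t + 2)*(t^3 - 4*t^2 + 4*t) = t*(t - 2)*(t + 2)*(t^2 - 2*t) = t*(t - 2)^2*(t + 2)*(t)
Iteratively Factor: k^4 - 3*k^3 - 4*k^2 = (k + 1)*(k^3 - 4*k^2) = k*(k + 1)*(k^2 - 4*k) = k*(k - 4)*(k + 1)*(k)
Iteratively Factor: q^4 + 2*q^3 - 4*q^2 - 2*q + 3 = (q + 3)*(q^3 - q^2 - q + 1) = (q - 1)*(q + 3)*(q^2 - 1) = (q - 1)*(q + 1)*(q + 3)*(q - 1)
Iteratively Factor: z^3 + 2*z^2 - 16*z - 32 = (z + 4)*(z^2 - 2*z - 8) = (z + 2)*(z + 4)*(z - 4)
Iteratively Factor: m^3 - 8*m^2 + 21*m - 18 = (m - 3)*(m^2 - 5*m + 6) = (m - 3)^2*(m - 2)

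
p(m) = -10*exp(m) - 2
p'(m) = -10*exp(m)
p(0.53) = -18.99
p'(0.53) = -16.99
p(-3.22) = -2.40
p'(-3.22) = -0.40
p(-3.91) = -2.20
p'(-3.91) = -0.20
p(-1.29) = -4.75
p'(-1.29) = -2.75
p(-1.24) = -4.89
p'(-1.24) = -2.89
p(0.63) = -20.78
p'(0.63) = -18.78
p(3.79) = -444.56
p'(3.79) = -442.56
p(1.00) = -29.18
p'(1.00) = -27.18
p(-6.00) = -2.02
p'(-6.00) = -0.02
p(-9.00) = -2.00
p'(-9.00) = 0.00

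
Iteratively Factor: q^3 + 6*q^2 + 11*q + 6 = (q + 1)*(q^2 + 5*q + 6) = (q + 1)*(q + 2)*(q + 3)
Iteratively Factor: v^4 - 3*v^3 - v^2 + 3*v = (v - 3)*(v^3 - v) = (v - 3)*(v - 1)*(v^2 + v) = v*(v - 3)*(v - 1)*(v + 1)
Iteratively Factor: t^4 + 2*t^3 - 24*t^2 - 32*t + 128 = (t - 4)*(t^3 + 6*t^2 - 32) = (t - 4)*(t + 4)*(t^2 + 2*t - 8) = (t - 4)*(t - 2)*(t + 4)*(t + 4)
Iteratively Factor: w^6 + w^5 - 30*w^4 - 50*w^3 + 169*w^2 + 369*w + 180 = (w + 1)*(w^5 - 30*w^3 - 20*w^2 + 189*w + 180) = (w - 3)*(w + 1)*(w^4 + 3*w^3 - 21*w^2 - 83*w - 60) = (w - 3)*(w + 1)*(w + 4)*(w^3 - w^2 - 17*w - 15) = (w - 3)*(w + 1)*(w + 3)*(w + 4)*(w^2 - 4*w - 5) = (w - 3)*(w + 1)^2*(w + 3)*(w + 4)*(w - 5)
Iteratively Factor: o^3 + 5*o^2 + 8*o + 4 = (o + 1)*(o^2 + 4*o + 4) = (o + 1)*(o + 2)*(o + 2)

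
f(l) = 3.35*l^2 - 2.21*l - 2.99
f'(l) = 6.7*l - 2.21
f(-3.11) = 36.28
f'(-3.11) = -23.05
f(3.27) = 25.60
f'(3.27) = 19.70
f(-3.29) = 40.54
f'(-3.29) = -24.25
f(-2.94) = 32.46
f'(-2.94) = -21.91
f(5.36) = 81.41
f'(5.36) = 33.70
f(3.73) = 35.37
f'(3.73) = 22.78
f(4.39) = 51.87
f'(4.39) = 27.20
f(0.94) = -2.11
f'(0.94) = 4.09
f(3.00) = 20.53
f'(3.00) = 17.89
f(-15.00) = 783.91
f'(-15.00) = -102.71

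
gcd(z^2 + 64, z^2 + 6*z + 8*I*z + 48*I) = z + 8*I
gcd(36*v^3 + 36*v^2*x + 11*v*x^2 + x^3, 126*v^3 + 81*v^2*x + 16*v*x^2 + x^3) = 18*v^2 + 9*v*x + x^2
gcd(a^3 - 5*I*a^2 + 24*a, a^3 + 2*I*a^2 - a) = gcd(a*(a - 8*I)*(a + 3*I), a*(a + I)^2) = a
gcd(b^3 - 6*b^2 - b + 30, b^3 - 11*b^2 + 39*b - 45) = b^2 - 8*b + 15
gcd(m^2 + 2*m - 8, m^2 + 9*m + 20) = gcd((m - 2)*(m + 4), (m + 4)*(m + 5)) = m + 4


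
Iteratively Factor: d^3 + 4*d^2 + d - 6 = (d + 3)*(d^2 + d - 2) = (d - 1)*(d + 3)*(d + 2)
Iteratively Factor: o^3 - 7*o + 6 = (o + 3)*(o^2 - 3*o + 2) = (o - 2)*(o + 3)*(o - 1)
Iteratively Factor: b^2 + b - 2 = (b - 1)*(b + 2)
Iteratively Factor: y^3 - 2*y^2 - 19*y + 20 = (y - 5)*(y^2 + 3*y - 4) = (y - 5)*(y + 4)*(y - 1)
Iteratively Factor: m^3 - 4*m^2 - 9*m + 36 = (m - 4)*(m^2 - 9) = (m - 4)*(m - 3)*(m + 3)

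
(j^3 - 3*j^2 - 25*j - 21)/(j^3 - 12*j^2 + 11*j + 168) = (j + 1)/(j - 8)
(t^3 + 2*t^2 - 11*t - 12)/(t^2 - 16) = (t^2 - 2*t - 3)/(t - 4)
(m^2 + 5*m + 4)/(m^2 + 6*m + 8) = (m + 1)/(m + 2)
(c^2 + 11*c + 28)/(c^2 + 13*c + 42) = (c + 4)/(c + 6)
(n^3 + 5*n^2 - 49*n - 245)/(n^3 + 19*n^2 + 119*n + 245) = (n - 7)/(n + 7)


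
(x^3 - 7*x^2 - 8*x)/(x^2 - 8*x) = x + 1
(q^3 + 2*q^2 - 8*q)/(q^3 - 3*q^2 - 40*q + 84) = q*(q + 4)/(q^2 - q - 42)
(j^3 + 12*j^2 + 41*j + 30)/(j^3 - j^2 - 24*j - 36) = (j^3 + 12*j^2 + 41*j + 30)/(j^3 - j^2 - 24*j - 36)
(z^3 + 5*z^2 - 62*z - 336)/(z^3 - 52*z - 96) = (z + 7)/(z + 2)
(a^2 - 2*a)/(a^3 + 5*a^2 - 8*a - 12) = a/(a^2 + 7*a + 6)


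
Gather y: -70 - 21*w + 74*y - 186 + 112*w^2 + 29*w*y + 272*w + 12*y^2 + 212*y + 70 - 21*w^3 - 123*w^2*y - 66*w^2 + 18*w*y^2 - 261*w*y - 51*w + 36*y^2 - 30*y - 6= -21*w^3 + 46*w^2 + 200*w + y^2*(18*w + 48) + y*(-123*w^2 - 232*w + 256) - 192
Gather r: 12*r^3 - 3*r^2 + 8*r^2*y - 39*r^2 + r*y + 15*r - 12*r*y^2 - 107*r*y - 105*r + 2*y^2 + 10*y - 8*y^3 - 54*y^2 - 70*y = 12*r^3 + r^2*(8*y - 42) + r*(-12*y^2 - 106*y - 90) - 8*y^3 - 52*y^2 - 60*y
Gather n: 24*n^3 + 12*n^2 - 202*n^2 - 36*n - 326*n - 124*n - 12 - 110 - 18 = 24*n^3 - 190*n^2 - 486*n - 140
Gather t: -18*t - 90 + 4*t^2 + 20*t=4*t^2 + 2*t - 90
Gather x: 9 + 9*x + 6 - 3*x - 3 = 6*x + 12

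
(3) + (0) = 3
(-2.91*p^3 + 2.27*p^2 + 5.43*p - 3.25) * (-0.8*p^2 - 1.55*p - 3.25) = 2.328*p^5 + 2.6945*p^4 + 1.595*p^3 - 13.194*p^2 - 12.61*p + 10.5625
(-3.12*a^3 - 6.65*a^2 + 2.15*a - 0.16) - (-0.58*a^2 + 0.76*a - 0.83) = -3.12*a^3 - 6.07*a^2 + 1.39*a + 0.67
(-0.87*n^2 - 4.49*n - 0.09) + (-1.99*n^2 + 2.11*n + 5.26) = -2.86*n^2 - 2.38*n + 5.17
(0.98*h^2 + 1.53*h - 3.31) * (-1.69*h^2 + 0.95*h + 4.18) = -1.6562*h^4 - 1.6547*h^3 + 11.1438*h^2 + 3.2509*h - 13.8358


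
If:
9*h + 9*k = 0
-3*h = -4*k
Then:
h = 0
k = 0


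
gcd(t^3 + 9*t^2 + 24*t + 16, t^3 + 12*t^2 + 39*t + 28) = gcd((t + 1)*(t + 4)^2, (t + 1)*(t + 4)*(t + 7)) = t^2 + 5*t + 4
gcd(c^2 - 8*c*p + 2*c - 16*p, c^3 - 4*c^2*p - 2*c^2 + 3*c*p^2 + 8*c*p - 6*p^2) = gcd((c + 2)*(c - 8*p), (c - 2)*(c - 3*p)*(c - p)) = 1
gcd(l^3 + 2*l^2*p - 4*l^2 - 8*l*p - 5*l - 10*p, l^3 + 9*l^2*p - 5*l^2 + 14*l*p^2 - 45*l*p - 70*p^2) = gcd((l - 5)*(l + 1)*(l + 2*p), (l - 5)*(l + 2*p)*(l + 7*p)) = l^2 + 2*l*p - 5*l - 10*p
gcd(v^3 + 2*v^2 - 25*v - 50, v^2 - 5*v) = v - 5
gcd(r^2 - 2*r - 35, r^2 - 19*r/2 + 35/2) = r - 7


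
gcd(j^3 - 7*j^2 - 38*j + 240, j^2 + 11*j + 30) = j + 6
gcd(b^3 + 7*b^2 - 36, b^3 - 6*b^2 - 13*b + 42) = b^2 + b - 6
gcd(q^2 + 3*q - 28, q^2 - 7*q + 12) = q - 4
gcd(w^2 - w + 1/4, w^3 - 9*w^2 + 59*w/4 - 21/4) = w - 1/2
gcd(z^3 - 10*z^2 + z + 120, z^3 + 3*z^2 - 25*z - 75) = z^2 - 2*z - 15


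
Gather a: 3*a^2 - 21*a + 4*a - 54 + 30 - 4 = 3*a^2 - 17*a - 28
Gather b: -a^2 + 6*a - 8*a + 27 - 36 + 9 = -a^2 - 2*a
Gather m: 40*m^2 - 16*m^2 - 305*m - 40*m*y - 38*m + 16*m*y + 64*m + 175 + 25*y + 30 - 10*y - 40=24*m^2 + m*(-24*y - 279) + 15*y + 165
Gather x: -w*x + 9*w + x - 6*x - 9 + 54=9*w + x*(-w - 5) + 45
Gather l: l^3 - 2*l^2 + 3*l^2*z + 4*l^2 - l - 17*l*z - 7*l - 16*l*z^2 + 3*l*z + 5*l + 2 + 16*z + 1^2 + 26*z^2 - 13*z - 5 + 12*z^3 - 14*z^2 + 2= l^3 + l^2*(3*z + 2) + l*(-16*z^2 - 14*z - 3) + 12*z^3 + 12*z^2 + 3*z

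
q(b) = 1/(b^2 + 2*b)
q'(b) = (-2*b - 2)/(b^2 + 2*b)^2 = 2*(-b - 1)/(b^2*(b + 2)^2)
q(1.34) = 0.22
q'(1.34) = -0.23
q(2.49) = 0.09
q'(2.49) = -0.06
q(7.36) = 0.01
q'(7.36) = -0.00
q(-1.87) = -4.11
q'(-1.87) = 29.44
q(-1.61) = -1.59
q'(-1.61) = 3.09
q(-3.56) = 0.18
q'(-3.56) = 0.17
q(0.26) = 1.70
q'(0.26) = -7.30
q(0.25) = 1.78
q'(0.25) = -7.90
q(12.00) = 0.01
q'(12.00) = 0.00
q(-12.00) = 0.01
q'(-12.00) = 0.00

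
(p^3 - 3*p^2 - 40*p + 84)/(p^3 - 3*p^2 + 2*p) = (p^2 - p - 42)/(p*(p - 1))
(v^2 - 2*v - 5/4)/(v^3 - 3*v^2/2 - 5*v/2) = (v + 1/2)/(v*(v + 1))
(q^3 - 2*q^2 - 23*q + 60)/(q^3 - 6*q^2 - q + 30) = (q^2 + q - 20)/(q^2 - 3*q - 10)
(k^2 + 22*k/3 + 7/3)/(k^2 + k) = (3*k^2 + 22*k + 7)/(3*k*(k + 1))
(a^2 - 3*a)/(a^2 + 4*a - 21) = a/(a + 7)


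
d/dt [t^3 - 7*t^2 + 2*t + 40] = 3*t^2 - 14*t + 2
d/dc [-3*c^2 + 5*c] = 5 - 6*c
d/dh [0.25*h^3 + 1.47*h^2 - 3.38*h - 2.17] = 0.75*h^2 + 2.94*h - 3.38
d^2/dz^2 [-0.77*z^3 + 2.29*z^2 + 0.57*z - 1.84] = 4.58 - 4.62*z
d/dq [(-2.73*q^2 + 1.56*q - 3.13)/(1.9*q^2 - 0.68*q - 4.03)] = (-1.1076*q^2 + 33.8978*q - 8.4152)/(3.61*q^4 - 2.584*q^3 - 14.8516*q^2 + 5.4808*q + 16.2409)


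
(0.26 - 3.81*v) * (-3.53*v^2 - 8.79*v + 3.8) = 13.4493*v^3 + 32.5721*v^2 - 16.7634*v + 0.988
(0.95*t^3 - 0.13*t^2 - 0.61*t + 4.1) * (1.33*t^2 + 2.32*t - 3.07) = 1.2635*t^5 + 2.0311*t^4 - 4.0294*t^3 + 4.4369*t^2 + 11.3847*t - 12.587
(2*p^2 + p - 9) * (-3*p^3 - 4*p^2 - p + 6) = -6*p^5 - 11*p^4 + 21*p^3 + 47*p^2 + 15*p - 54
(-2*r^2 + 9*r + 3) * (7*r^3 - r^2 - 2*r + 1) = -14*r^5 + 65*r^4 + 16*r^3 - 23*r^2 + 3*r + 3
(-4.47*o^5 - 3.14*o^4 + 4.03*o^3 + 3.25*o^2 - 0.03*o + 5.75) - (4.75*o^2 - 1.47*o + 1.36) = -4.47*o^5 - 3.14*o^4 + 4.03*o^3 - 1.5*o^2 + 1.44*o + 4.39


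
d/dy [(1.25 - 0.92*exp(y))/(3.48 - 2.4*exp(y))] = -0.2016*exp(y)/(2.4*exp(y) - 3.48)^2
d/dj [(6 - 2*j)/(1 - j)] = 4/(j - 1)^2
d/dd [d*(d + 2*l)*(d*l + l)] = l*(3*d^2 + 4*d*l + 2*d + 2*l)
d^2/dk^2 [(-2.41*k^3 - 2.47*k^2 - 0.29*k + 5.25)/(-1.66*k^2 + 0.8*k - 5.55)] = (1.4210854715202e-14*k^5 - 33.163292*k^3 - 287.54046*k^2 + 471.20553*k + 244.75605)/(4.574296*k^6 - 6.61344*k^5 + 49.06794*k^4 - 44.7344*k^3 + 164.05245*k^2 - 73.926*k + 170.953875)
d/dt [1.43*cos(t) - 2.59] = -1.43*sin(t)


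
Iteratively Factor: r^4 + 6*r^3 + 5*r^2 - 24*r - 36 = (r - 2)*(r^3 + 8*r^2 + 21*r + 18) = (r - 2)*(r + 3)*(r^2 + 5*r + 6) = (r - 2)*(r + 2)*(r + 3)*(r + 3)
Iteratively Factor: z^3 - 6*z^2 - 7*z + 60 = (z + 3)*(z^2 - 9*z + 20) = (z - 5)*(z + 3)*(z - 4)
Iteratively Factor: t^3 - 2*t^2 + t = (t - 1)*(t^2 - t) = t*(t - 1)*(t - 1)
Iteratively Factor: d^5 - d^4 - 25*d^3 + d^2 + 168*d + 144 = (d - 4)*(d^4 + 3*d^3 - 13*d^2 - 51*d - 36) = (d - 4)*(d + 1)*(d^3 + 2*d^2 - 15*d - 36) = (d - 4)*(d + 1)*(d + 3)*(d^2 - d - 12) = (d - 4)^2*(d + 1)*(d + 3)*(d + 3)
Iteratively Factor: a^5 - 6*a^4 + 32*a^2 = (a + 2)*(a^4 - 8*a^3 + 16*a^2) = (a - 4)*(a + 2)*(a^3 - 4*a^2) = a*(a - 4)*(a + 2)*(a^2 - 4*a) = a^2*(a - 4)*(a + 2)*(a - 4)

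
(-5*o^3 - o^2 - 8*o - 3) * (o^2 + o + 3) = -5*o^5 - 6*o^4 - 24*o^3 - 14*o^2 - 27*o - 9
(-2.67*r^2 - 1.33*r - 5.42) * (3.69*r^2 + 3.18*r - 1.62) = -9.8523*r^4 - 13.3983*r^3 - 19.9038*r^2 - 15.081*r + 8.7804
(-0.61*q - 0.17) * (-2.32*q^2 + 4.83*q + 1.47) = 1.4152*q^3 - 2.5519*q^2 - 1.7178*q - 0.2499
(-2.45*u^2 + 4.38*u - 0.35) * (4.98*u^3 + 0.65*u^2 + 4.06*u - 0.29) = -12.201*u^5 + 20.2199*u^4 - 8.843*u^3 + 18.2658*u^2 - 2.6912*u + 0.1015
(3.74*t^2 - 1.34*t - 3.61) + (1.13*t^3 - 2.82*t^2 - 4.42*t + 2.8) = 1.13*t^3 + 0.92*t^2 - 5.76*t - 0.81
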